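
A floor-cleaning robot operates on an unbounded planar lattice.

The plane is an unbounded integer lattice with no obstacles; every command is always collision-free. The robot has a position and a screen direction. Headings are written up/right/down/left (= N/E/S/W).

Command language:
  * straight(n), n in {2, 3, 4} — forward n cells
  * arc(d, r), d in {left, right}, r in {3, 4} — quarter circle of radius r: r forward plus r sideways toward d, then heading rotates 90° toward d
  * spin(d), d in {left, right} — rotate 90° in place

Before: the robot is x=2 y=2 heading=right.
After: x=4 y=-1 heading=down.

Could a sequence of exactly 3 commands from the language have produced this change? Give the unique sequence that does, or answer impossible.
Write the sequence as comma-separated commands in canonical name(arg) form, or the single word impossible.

key: position moved to (4,-1) AND the heading swung to S — translation plus rotation needed
start: x=2 y=2 heading=right
1. straight(2) → x=4 y=2 heading=right
2. spin(right) → x=4 y=2 heading=down
3. straight(3) → x=4 y=-1 heading=down
all 729 alternatives checked — unique.

straight(2), spin(right), straight(3)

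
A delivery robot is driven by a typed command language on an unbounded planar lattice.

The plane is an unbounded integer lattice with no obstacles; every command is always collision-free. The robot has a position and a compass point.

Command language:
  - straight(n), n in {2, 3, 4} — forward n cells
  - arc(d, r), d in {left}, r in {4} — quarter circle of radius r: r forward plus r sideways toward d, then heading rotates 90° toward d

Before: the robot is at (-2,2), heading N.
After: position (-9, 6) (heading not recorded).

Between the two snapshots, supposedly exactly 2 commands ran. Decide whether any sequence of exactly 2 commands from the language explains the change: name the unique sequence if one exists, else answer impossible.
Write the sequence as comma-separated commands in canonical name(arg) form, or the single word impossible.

key: running straight(3) before arc(left, 4) would end elsewhere — order is forced
start: at (-2,2), heading N
step 1 (arc(left, 4)): at (-6,6), heading W
step 2 (straight(3)): at (-9,6), heading W
no rival 2-sequence matches.

arc(left, 4), straight(3)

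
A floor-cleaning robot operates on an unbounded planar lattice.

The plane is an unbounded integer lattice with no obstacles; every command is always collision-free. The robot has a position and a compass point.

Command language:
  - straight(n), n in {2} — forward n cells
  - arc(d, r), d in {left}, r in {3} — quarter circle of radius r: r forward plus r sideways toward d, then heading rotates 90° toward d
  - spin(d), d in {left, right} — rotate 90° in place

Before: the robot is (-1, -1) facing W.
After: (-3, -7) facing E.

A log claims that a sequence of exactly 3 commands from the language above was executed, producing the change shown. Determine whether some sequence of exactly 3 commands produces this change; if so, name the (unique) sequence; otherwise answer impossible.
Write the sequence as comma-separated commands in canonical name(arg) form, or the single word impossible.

straight(2), arc(left, 3), arc(left, 3)

key: position moved to (-3,-7) AND the heading swung to E — translation plus rotation needed
start: (-1, -1) facing W
step 1 (straight(2)): (-3, -1) facing W
step 2 (arc(left, 3)): (-6, -4) facing S
step 3 (arc(left, 3)): (-3, -7) facing E
no rival 3-sequence matches.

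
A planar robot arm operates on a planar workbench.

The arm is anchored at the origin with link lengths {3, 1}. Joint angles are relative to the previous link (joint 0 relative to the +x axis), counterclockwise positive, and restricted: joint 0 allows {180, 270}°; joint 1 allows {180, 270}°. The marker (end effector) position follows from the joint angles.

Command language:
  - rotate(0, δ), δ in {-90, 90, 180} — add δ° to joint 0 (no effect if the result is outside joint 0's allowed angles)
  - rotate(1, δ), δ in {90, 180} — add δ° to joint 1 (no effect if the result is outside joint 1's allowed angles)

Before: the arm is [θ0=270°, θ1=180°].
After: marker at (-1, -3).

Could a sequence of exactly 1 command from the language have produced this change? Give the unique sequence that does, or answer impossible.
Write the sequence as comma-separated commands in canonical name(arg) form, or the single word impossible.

rotate(1, 90)

begin: [θ0=270°, θ1=180°]
step 1 (rotate(1, 90)): [θ0=270°, θ1=270°]
all 5 alternatives checked — unique.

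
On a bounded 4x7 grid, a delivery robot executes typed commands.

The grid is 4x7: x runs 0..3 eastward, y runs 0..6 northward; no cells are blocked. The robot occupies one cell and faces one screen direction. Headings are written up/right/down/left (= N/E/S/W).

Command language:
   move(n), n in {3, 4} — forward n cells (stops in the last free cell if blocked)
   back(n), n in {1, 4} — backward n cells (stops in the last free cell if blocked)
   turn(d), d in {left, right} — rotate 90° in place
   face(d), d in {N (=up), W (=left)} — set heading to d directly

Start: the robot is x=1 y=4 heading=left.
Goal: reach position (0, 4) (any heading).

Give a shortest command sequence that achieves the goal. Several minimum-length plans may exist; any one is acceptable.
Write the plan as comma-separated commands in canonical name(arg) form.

move(4)

from: x=1 y=4 heading=left
[1] after move(4): x=0 y=4 heading=left
shorter routes all fall short; 1 is best.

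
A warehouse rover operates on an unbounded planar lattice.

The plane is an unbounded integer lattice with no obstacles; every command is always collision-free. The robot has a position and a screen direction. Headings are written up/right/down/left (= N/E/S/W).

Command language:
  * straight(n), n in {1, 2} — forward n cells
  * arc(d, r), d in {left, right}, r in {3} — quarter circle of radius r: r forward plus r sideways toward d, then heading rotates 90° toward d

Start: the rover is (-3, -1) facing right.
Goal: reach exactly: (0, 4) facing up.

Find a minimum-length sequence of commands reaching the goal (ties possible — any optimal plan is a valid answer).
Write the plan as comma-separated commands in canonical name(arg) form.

arc(left, 3), straight(2)

begin: (-3, -1) facing right
t=1 arc(left, 3) ⇒ (0, 2) facing up
t=2 straight(2) ⇒ (0, 4) facing up
no 1-step plan works, so 2 is optimal.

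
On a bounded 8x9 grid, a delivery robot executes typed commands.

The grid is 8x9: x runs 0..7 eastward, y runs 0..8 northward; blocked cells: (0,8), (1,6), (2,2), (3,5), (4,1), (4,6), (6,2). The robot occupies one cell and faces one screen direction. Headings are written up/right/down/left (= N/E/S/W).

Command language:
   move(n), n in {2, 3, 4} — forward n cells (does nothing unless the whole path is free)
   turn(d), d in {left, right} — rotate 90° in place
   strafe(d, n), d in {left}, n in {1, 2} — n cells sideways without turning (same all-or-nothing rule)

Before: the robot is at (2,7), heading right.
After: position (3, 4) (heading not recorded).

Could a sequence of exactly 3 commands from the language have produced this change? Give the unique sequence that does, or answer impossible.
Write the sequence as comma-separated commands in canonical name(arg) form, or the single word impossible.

turn(right), move(3), strafe(left, 1)

key: order matters: swapping turn(right) and strafe(left, 1) lands elsewhere
from: at (2,7), heading right
step 1 (turn(right)): at (2,7), heading down
step 2 (move(3)): at (2,4), heading down
step 3 (strafe(left, 1)): at (3,4), heading down
all 343 alternatives checked — unique.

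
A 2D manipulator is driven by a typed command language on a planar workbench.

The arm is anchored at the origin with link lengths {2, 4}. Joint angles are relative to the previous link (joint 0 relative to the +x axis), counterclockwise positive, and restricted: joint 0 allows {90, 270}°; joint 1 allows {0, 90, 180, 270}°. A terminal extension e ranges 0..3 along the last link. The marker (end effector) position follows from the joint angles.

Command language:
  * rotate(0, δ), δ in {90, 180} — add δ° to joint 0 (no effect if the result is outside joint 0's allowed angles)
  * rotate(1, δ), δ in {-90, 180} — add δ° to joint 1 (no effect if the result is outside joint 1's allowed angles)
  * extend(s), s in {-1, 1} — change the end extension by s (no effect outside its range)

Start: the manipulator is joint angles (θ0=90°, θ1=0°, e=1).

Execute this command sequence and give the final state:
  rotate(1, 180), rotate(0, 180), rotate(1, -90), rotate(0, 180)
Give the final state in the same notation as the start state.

joint angles (θ0=90°, θ1=90°, e=1)

initial: joint angles (θ0=90°, θ1=0°, e=1)
1. rotate(1, 180) → joint angles (θ0=90°, θ1=180°, e=1)
2. rotate(0, 180) → joint angles (θ0=270°, θ1=180°, e=1)
3. rotate(1, -90) → joint angles (θ0=270°, θ1=90°, e=1)
4. rotate(0, 180) → joint angles (θ0=90°, θ1=90°, e=1)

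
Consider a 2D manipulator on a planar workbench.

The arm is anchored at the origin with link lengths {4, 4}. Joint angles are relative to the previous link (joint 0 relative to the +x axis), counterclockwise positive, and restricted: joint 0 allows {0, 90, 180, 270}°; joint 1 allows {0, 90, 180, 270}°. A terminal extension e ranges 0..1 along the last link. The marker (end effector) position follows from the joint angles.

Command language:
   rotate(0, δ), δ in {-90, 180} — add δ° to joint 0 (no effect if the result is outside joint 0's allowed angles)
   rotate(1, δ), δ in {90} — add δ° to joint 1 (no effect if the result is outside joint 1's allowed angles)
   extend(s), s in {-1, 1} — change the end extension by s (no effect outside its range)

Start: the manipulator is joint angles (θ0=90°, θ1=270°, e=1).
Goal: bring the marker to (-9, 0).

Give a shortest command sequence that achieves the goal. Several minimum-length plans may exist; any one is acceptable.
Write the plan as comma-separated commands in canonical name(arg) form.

rotate(1, 90), rotate(0, -90), rotate(0, 180)

begin: joint angles (θ0=90°, θ1=270°, e=1)
t=1 rotate(1, 90) ⇒ joint angles (θ0=90°, θ1=0°, e=1)
t=2 rotate(0, -90) ⇒ joint angles (θ0=0°, θ1=0°, e=1)
t=3 rotate(0, 180) ⇒ joint angles (θ0=180°, θ1=0°, e=1)
no 2-step plan works, so 3 is optimal.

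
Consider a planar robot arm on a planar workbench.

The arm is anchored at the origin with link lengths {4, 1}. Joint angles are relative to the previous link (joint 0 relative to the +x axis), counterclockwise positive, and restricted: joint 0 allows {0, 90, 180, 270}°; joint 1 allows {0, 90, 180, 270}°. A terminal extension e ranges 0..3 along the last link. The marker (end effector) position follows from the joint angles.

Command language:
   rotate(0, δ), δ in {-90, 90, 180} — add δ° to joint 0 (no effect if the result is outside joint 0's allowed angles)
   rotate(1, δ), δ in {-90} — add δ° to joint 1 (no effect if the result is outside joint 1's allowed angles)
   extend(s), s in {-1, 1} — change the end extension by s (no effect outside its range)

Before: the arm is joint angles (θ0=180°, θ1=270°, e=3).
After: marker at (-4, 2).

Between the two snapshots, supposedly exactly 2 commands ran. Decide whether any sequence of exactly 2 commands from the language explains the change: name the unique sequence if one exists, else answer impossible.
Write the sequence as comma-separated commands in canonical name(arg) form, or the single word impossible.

extend(-1), extend(-1)

start: joint angles (θ0=180°, θ1=270°, e=3)
step 1 (extend(-1)): joint angles (θ0=180°, θ1=270°, e=2)
step 2 (extend(-1)): joint angles (θ0=180°, θ1=270°, e=1)
no other 2-command option fits: unique.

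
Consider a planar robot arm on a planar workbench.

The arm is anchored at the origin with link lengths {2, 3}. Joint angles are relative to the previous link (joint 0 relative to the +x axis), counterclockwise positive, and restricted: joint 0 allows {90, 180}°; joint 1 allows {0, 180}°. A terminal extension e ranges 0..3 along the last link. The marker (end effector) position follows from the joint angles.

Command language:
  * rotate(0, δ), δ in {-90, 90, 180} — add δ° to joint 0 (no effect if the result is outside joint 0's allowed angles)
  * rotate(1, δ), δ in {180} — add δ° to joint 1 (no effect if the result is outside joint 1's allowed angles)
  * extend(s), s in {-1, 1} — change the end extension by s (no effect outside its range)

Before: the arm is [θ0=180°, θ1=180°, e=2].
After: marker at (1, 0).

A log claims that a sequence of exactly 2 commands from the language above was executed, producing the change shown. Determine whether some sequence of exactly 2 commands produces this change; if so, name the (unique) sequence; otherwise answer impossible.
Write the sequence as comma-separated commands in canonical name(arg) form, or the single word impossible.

initial: [θ0=180°, θ1=180°, e=2]
[1] after extend(-1): [θ0=180°, θ1=180°, e=1]
[2] after extend(-1): [θ0=180°, θ1=180°, e=0]
all 36 alternatives checked — unique.

extend(-1), extend(-1)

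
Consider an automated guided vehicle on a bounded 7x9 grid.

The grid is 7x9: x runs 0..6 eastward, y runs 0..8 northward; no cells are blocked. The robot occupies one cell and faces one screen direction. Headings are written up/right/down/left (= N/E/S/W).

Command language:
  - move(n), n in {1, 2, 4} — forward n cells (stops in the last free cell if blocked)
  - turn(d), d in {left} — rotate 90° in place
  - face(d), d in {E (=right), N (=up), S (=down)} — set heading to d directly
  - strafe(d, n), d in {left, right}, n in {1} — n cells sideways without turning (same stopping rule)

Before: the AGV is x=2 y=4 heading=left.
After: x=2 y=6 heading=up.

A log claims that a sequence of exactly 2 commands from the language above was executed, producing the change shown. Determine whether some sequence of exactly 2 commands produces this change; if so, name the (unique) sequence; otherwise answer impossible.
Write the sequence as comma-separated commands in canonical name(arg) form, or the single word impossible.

key: running move(2) before face(N) would end elsewhere — order is forced
begin: x=2 y=4 heading=left
[1] after face(N): x=2 y=4 heading=up
[2] after move(2): x=2 y=6 heading=up
no rival 2-sequence matches.

face(N), move(2)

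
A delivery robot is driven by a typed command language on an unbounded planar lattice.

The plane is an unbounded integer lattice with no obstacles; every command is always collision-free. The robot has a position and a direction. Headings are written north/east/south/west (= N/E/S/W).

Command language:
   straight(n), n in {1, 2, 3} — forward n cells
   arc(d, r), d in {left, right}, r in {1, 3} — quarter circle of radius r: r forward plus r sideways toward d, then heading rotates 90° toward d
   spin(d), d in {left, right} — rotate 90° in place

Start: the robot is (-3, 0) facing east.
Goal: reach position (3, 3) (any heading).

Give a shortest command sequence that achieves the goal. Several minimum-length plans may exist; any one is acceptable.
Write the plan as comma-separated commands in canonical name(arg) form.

start: (-3, 0) facing east
t=1 straight(3) ⇒ (0, 0) facing east
t=2 arc(left, 3) ⇒ (3, 3) facing north
minimal: 2 command(s), checked below 2.

straight(3), arc(left, 3)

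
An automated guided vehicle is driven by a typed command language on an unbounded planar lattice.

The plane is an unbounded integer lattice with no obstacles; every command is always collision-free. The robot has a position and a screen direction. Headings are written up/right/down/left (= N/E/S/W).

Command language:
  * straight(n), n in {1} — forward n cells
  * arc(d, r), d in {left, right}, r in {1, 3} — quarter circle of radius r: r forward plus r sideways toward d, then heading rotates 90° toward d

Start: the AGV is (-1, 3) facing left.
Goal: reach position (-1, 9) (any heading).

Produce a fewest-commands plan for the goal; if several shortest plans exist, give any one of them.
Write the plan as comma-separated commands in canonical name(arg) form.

arc(right, 3), arc(right, 3)

from: (-1, 3) facing left
1. arc(right, 3) → (-4, 6) facing up
2. arc(right, 3) → (-1, 9) facing right
nothing shorter than 2 reaches the goal.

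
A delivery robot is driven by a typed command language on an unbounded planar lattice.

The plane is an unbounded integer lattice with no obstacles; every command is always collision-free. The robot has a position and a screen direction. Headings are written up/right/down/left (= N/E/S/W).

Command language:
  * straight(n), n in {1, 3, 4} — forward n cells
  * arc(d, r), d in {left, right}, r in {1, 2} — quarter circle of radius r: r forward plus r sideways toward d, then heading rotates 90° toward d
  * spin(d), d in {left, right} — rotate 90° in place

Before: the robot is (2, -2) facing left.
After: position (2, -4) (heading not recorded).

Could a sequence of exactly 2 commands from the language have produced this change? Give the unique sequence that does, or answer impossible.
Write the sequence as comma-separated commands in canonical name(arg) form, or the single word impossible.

initial: (2, -2) facing left
t=1 arc(left, 1) ⇒ (1, -3) facing down
t=2 arc(left, 1) ⇒ (2, -4) facing right
uniquely the one of 81 2-step routes that fits.

arc(left, 1), arc(left, 1)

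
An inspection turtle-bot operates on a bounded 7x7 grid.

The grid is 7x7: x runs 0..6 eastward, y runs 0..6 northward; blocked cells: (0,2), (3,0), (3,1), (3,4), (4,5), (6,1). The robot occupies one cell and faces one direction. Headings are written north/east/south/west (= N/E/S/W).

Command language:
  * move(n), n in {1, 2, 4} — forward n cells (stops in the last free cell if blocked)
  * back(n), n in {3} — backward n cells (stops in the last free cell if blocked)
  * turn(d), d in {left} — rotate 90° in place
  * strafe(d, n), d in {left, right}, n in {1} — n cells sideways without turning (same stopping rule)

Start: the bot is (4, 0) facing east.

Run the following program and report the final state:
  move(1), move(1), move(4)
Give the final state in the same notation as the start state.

initial: (4, 0) facing east
1. move(1) → (5, 0) facing east
2. move(1) → (6, 0) facing east
3. move(4) → (6, 0) facing east

(6, 0) facing east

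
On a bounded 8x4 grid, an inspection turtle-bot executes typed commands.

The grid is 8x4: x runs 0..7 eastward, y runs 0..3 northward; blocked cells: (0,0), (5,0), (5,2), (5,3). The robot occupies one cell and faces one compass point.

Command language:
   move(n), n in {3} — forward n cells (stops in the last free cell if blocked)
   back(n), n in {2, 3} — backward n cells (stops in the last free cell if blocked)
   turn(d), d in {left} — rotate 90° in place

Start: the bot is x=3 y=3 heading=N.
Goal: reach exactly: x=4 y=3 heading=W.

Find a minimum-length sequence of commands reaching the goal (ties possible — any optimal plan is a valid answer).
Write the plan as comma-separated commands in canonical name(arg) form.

turn(left), back(3)

start: x=3 y=3 heading=N
step 1 (turn(left)): x=3 y=3 heading=W
step 2 (back(3)): x=4 y=3 heading=W
minimal: 2 command(s), checked below 2.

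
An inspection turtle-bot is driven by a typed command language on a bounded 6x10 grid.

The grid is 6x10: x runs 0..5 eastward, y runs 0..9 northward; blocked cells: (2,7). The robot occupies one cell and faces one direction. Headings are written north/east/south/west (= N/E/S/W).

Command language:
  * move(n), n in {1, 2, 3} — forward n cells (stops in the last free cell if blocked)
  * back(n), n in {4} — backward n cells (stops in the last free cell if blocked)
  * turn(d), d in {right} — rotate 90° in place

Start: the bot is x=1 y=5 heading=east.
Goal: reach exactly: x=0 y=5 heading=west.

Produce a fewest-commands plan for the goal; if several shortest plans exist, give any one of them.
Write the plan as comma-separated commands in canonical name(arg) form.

from: x=1 y=5 heading=east
1. turn(right) → x=1 y=5 heading=south
2. turn(right) → x=1 y=5 heading=west
3. move(1) → x=0 y=5 heading=west
no 2-step plan works, so 3 is optimal.

turn(right), turn(right), move(1)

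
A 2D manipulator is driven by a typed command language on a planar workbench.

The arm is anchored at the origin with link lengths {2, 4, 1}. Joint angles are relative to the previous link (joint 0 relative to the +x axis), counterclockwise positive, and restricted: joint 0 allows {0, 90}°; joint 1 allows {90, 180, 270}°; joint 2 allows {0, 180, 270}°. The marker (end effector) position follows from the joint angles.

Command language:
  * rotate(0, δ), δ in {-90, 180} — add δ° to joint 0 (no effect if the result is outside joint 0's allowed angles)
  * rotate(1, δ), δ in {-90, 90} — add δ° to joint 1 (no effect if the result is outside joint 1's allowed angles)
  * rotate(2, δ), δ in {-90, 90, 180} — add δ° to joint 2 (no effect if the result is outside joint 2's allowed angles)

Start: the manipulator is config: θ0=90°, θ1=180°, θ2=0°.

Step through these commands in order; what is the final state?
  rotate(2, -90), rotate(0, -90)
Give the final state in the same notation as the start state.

config: θ0=0°, θ1=180°, θ2=270°

begin: config: θ0=90°, θ1=180°, θ2=0°
1. rotate(2, -90) → config: θ0=90°, θ1=180°, θ2=270°
2. rotate(0, -90) → config: θ0=0°, θ1=180°, θ2=270°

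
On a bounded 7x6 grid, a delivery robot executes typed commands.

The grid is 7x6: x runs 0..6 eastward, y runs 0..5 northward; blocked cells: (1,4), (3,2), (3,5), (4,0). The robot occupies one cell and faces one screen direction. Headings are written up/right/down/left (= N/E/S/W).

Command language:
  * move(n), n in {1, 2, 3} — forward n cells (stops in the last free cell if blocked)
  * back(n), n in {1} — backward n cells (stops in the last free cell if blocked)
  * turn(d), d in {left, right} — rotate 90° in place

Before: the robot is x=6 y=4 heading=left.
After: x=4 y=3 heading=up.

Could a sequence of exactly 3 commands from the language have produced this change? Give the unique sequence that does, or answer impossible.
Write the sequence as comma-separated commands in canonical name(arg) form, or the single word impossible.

move(2), turn(right), back(1)

key: cell and facing (now N) both changed — the 3 commands mix motion and turning
from: x=6 y=4 heading=left
1. move(2) → x=4 y=4 heading=left
2. turn(right) → x=4 y=4 heading=up
3. back(1) → x=4 y=3 heading=up
uniquely the one of 216 3-step routes that fits.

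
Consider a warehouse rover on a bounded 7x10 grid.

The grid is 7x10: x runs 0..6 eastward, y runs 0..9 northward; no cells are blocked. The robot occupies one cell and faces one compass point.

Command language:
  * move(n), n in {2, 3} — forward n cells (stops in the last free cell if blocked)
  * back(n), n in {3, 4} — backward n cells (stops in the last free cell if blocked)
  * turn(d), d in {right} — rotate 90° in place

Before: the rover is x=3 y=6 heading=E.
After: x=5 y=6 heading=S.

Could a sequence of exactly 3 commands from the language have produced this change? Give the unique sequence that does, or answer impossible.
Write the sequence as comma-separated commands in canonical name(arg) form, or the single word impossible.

no 3-step route produces this change.

impossible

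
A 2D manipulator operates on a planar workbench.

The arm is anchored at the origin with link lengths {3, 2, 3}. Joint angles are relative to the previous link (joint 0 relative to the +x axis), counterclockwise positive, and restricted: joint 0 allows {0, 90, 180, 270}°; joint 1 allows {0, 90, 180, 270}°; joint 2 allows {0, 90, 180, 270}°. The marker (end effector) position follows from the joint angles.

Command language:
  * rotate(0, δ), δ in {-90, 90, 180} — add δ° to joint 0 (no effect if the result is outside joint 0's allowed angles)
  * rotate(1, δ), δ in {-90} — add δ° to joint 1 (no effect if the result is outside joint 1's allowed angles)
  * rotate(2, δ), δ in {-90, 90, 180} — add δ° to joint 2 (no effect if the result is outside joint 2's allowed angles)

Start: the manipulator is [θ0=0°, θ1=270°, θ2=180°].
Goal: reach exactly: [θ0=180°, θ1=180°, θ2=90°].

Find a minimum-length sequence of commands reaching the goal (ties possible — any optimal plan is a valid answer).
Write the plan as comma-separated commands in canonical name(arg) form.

start: [θ0=0°, θ1=270°, θ2=180°]
1. rotate(0, 180) → [θ0=180°, θ1=270°, θ2=180°]
2. rotate(1, -90) → [θ0=180°, θ1=180°, θ2=180°]
3. rotate(2, -90) → [θ0=180°, θ1=180°, θ2=90°]
no 2-step plan works, so 3 is optimal.

rotate(0, 180), rotate(1, -90), rotate(2, -90)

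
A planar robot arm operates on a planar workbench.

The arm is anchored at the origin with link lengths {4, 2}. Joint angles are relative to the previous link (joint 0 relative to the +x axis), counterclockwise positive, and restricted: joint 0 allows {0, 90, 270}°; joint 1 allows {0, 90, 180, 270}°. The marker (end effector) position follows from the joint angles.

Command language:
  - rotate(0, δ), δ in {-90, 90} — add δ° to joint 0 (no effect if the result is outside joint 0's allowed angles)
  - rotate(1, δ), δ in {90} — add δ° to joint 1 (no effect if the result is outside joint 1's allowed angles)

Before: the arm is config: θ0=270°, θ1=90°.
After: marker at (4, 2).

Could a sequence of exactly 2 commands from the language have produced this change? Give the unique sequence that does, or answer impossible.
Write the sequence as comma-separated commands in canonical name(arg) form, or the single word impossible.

key: order matters: swapping rotate(0, -90) and rotate(0, 90) lands elsewhere
start: config: θ0=270°, θ1=90°
step 1 (rotate(0, -90)): config: θ0=270°, θ1=90°
step 2 (rotate(0, 90)): config: θ0=0°, θ1=90°
no other 2-command option fits: unique.

rotate(0, -90), rotate(0, 90)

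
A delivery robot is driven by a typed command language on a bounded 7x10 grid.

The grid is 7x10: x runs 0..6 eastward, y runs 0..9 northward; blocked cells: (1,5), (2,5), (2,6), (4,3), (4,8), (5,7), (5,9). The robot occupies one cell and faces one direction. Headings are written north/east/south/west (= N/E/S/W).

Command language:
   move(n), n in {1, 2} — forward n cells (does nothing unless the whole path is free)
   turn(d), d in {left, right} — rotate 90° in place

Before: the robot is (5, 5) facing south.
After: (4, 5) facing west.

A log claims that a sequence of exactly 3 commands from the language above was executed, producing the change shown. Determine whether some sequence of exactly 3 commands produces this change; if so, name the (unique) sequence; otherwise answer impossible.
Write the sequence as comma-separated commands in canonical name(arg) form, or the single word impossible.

key: order matters: swapping turn(right) and move(2) lands elsewhere
start: (5, 5) facing south
t=1 turn(right) ⇒ (5, 5) facing west
t=2 move(1) ⇒ (4, 5) facing west
t=3 move(2) ⇒ (4, 5) facing west
no rival 3-sequence matches.

turn(right), move(1), move(2)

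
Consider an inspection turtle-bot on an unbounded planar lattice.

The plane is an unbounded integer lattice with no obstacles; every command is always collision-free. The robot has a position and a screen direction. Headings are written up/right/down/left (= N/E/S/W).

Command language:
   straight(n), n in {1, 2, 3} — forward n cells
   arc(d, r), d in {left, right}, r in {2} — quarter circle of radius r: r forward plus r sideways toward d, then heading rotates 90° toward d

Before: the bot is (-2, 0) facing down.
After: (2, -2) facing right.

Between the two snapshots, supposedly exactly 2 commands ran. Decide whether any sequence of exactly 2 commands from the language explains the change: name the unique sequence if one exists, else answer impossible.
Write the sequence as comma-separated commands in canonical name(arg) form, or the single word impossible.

key: cell and facing (now E) both changed — the 2 commands mix motion and turning
begin: (-2, 0) facing down
step 1 (arc(left, 2)): (0, -2) facing right
step 2 (straight(2)): (2, -2) facing right
all 25 alternatives checked — unique.

arc(left, 2), straight(2)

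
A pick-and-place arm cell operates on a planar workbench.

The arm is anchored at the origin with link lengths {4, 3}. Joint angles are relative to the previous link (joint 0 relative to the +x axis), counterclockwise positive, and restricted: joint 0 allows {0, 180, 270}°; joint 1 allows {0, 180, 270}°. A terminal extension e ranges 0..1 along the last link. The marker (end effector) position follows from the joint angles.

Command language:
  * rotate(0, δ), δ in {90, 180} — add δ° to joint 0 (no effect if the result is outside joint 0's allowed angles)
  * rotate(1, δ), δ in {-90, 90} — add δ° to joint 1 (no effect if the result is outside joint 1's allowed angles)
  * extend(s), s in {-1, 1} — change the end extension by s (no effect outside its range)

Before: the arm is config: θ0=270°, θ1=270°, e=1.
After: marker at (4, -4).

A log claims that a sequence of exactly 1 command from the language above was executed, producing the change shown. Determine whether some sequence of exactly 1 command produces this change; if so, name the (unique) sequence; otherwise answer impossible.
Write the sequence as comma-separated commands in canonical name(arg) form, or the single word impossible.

rotate(0, 90)

initial: config: θ0=270°, θ1=270°, e=1
1. rotate(0, 90) → config: θ0=0°, θ1=270°, e=1
no rival 1-sequence matches.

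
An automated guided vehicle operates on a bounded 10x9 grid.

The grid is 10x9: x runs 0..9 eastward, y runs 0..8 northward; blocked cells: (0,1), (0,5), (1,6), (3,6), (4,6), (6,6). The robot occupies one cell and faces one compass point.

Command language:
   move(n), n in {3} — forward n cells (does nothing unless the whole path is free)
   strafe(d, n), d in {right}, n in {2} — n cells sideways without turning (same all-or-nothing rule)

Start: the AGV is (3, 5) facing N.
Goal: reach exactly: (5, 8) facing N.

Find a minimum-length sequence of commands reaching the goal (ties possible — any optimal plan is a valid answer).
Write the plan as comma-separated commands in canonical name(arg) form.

from: (3, 5) facing N
t=1 strafe(right, 2) ⇒ (5, 5) facing N
t=2 move(3) ⇒ (5, 8) facing N
no 1-step plan works, so 2 is optimal.

strafe(right, 2), move(3)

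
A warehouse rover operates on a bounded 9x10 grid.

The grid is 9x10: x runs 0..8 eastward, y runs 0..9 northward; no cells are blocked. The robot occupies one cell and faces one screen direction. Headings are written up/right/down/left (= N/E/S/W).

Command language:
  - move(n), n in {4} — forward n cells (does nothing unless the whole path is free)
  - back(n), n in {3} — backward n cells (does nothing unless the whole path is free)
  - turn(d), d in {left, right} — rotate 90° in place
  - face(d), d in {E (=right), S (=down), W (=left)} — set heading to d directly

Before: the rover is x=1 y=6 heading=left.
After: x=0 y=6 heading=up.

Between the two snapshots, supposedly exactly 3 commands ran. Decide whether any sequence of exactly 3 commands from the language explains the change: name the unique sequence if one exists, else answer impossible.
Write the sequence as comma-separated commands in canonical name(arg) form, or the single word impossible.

key: running turn(right) before back(3) would end elsewhere — order is forced
t0: x=1 y=6 heading=left
t=1 back(3) ⇒ x=4 y=6 heading=left
t=2 move(4) ⇒ x=0 y=6 heading=left
t=3 turn(right) ⇒ x=0 y=6 heading=up
no other 3-command option fits: unique.

back(3), move(4), turn(right)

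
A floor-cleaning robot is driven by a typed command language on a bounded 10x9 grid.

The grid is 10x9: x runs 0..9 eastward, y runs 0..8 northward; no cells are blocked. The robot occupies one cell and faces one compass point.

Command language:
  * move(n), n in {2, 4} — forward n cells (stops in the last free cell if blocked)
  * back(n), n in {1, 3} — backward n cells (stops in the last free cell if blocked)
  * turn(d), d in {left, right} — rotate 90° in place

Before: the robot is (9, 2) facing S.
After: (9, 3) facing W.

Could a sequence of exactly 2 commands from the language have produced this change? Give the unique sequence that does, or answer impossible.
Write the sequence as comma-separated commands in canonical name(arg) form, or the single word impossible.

back(1), turn(right)

key: order matters: swapping back(1) and turn(right) lands elsewhere
initial: (9, 2) facing S
[1] after back(1): (9, 3) facing S
[2] after turn(right): (9, 3) facing W
uniquely the one of 36 2-step routes that fits.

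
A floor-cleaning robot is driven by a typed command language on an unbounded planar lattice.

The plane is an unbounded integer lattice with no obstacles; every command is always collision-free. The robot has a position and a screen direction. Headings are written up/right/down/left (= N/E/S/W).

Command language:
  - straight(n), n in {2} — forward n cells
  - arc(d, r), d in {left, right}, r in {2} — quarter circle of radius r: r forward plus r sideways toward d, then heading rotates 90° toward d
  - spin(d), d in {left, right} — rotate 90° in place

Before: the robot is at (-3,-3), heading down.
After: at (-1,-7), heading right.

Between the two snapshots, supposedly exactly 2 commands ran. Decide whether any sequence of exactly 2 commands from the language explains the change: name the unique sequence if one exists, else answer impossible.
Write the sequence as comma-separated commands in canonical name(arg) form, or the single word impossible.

straight(2), arc(left, 2)

key: position moved to (-1,-7) AND the heading swung to E — translation plus rotation needed
t0: at (-3,-3), heading down
1. straight(2) → at (-3,-5), heading down
2. arc(left, 2) → at (-1,-7), heading right
no other 2-command option fits: unique.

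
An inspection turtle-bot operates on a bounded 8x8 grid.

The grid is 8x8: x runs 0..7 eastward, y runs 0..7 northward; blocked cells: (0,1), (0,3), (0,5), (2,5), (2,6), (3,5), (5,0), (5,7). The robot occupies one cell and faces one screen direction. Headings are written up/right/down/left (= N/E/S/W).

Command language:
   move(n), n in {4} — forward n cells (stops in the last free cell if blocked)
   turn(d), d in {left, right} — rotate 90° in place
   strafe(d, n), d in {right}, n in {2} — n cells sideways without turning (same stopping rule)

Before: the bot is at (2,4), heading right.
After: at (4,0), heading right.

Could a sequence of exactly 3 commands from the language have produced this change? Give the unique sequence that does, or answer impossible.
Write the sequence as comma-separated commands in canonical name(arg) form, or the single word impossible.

key: order matters: swapping strafe(right, 2) and move(4) lands elsewhere
t0: at (2,4), heading right
[1] after strafe(right, 2): at (2,2), heading right
[2] after strafe(right, 2): at (2,0), heading right
[3] after move(4): at (4,0), heading right
no rival 3-sequence matches.

strafe(right, 2), strafe(right, 2), move(4)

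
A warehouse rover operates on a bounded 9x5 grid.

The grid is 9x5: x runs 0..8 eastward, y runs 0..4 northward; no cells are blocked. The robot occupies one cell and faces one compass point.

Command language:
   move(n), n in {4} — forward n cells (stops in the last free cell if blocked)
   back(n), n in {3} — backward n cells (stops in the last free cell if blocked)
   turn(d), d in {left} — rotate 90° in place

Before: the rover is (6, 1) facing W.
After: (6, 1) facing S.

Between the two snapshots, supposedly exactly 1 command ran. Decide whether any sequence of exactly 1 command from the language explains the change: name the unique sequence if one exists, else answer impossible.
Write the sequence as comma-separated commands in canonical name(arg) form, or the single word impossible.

key: (6,1) unchanged — the single command moves nothing
begin: (6, 1) facing W
step 1 (turn(left)): (6, 1) facing S
uniquely the one of 3 1-step routes that fits.

turn(left)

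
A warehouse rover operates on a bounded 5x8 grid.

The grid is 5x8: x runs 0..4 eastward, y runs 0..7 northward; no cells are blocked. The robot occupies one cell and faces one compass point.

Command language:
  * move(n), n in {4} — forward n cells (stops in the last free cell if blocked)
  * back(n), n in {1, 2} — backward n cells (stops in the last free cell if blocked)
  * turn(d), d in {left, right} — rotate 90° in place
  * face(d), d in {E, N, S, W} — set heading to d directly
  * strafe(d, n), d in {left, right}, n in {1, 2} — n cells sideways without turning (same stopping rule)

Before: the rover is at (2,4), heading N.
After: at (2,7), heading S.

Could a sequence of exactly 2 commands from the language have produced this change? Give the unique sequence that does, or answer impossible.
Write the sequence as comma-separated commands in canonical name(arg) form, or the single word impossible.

key: move(4) runs into the grid edge before its full distance
begin: at (2,4), heading N
[1] after move(4): at (2,7), heading N
[2] after face(S): at (2,7), heading S
no other 2-command option fits: unique.

move(4), face(S)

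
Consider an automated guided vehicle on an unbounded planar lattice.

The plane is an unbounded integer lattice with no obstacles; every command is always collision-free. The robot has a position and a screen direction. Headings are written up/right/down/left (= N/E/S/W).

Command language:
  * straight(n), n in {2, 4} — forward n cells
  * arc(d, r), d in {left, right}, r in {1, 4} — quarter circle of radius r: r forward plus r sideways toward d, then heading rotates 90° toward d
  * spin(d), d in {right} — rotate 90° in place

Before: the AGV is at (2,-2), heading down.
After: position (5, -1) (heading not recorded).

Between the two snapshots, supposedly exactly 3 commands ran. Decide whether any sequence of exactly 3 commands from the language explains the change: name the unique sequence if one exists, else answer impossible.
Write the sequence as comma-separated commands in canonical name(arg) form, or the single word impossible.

key: order matters: swapping arc(left, 1) and arc(right, 1) lands elsewhere
t0: at (2,-2), heading down
step 1 (arc(left, 1)): at (3,-3), heading right
step 2 (arc(left, 1)): at (4,-2), heading up
step 3 (arc(right, 1)): at (5,-1), heading right
uniquely the one of 343 3-step routes that fits.

arc(left, 1), arc(left, 1), arc(right, 1)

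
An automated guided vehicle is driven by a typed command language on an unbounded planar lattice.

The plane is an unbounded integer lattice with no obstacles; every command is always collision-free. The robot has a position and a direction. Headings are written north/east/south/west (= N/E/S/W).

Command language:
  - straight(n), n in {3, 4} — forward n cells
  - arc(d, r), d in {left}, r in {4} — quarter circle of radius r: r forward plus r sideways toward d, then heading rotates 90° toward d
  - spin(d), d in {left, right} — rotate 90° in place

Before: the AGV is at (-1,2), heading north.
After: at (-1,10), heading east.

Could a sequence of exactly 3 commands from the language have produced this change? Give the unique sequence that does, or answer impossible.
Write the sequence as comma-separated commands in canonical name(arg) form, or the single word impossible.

straight(4), straight(4), spin(right)

key: position moved to (-1,10) AND the heading swung to E — translation plus rotation needed
t0: at (-1,2), heading north
1. straight(4) → at (-1,6), heading north
2. straight(4) → at (-1,10), heading north
3. spin(right) → at (-1,10), heading east
no other 3-command option fits: unique.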